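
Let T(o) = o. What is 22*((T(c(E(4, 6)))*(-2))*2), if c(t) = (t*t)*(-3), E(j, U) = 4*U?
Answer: 152064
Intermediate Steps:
c(t) = -3*t² (c(t) = t²*(-3) = -3*t²)
22*((T(c(E(4, 6)))*(-2))*2) = 22*((-3*(4*6)²*(-2))*2) = 22*((-3*24²*(-2))*2) = 22*((-3*576*(-2))*2) = 22*(-1728*(-2)*2) = 22*(3456*2) = 22*6912 = 152064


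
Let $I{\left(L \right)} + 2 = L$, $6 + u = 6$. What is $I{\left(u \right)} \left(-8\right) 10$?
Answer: $160$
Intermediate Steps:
$u = 0$ ($u = -6 + 6 = 0$)
$I{\left(L \right)} = -2 + L$
$I{\left(u \right)} \left(-8\right) 10 = \left(-2 + 0\right) \left(-8\right) 10 = \left(-2\right) \left(-8\right) 10 = 16 \cdot 10 = 160$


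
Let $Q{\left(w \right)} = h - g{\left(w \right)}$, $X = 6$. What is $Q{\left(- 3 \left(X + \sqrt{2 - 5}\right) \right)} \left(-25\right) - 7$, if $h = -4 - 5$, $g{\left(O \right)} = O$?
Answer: $-232 - 75 i \sqrt{3} \approx -232.0 - 129.9 i$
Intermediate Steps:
$h = -9$
$Q{\left(w \right)} = -9 - w$
$Q{\left(- 3 \left(X + \sqrt{2 - 5}\right) \right)} \left(-25\right) - 7 = \left(-9 - - 3 \left(6 + \sqrt{2 - 5}\right)\right) \left(-25\right) - 7 = \left(-9 - - 3 \left(6 + \sqrt{-3}\right)\right) \left(-25\right) - 7 = \left(-9 - - 3 \left(6 + i \sqrt{3}\right)\right) \left(-25\right) - 7 = \left(-9 - \left(-18 - 3 i \sqrt{3}\right)\right) \left(-25\right) - 7 = \left(-9 + \left(18 + 3 i \sqrt{3}\right)\right) \left(-25\right) - 7 = \left(9 + 3 i \sqrt{3}\right) \left(-25\right) - 7 = \left(-225 - 75 i \sqrt{3}\right) - 7 = -232 - 75 i \sqrt{3}$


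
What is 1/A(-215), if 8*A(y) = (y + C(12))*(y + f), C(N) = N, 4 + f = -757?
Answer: 1/24766 ≈ 4.0378e-5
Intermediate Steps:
f = -761 (f = -4 - 757 = -761)
A(y) = (-761 + y)*(12 + y)/8 (A(y) = ((y + 12)*(y - 761))/8 = ((12 + y)*(-761 + y))/8 = ((-761 + y)*(12 + y))/8 = (-761 + y)*(12 + y)/8)
1/A(-215) = 1/(-2283/2 - 749/8*(-215) + (1/8)*(-215)**2) = 1/(-2283/2 + 161035/8 + (1/8)*46225) = 1/(-2283/2 + 161035/8 + 46225/8) = 1/24766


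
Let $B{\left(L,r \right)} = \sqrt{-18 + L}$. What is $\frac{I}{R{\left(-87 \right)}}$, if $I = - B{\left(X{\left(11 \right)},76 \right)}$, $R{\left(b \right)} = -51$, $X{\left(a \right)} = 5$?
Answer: $\frac{i \sqrt{13}}{51} \approx 0.070697 i$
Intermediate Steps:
$I = - i \sqrt{13}$ ($I = - \sqrt{-18 + 5} = - \sqrt{-13} = - i \sqrt{13} \approx - 3.6056 i$)
$\frac{I}{R{\left(-87 \right)}} = \frac{\left(-1\right) i \sqrt{13}}{-51} = - i \sqrt{13} \left(- \frac{1}{51}\right) = \frac{i \sqrt{13}}{51}$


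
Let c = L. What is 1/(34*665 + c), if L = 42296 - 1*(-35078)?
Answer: 1/99984 ≈ 1.0002e-5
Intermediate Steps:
L = 77374 (L = 42296 + 35078 = 77374)
c = 77374
1/(34*665 + c) = 1/(34*665 + 77374) = 1/(22610 + 77374) = 1/99984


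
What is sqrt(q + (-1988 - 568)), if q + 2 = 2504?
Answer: 3*I*sqrt(6) ≈ 7.3485*I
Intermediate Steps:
q = 2502 (q = -2 + 2504 = 2502)
sqrt(q + (-1988 - 568)) = sqrt(2502 + (-1988 - 568)) = sqrt(2502 - 2556) = sqrt(-54) = 3*I*sqrt(6)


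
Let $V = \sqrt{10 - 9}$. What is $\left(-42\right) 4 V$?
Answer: $-168$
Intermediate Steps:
$V = 1$ ($V = \sqrt{1} = 1$)
$\left(-42\right) 4 V = \left(-42\right) 4 \cdot 1 = \left(-168\right) 1 = -168$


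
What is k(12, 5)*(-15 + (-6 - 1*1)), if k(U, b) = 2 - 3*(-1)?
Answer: -110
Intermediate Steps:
k(U, b) = 5 (k(U, b) = 2 + 3 = 5)
k(12, 5)*(-15 + (-6 - 1*1)) = 5*(-15 + (-6 - 1*1)) = 5*(-15 + (-6 - 1)) = 5*(-15 - 7) = 5*(-22) = -110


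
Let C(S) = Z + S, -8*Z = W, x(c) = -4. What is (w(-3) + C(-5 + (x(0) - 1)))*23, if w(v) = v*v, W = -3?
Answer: -115/8 ≈ -14.375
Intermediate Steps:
Z = 3/8 (Z = -⅛*(-3) = 3/8 ≈ 0.37500)
w(v) = v²
C(S) = 3/8 + S
(w(-3) + C(-5 + (x(0) - 1)))*23 = ((-3)² + (3/8 + (-5 + (-4 - 1))))*23 = (9 + (3/8 + (-5 - 5)))*23 = (9 + (3/8 - 10))*23 = (9 - 77/8)*23 = -5/8*23 = -115/8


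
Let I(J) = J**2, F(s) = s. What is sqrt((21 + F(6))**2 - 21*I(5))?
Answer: 2*sqrt(51) ≈ 14.283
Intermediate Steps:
sqrt((21 + F(6))**2 - 21*I(5)) = sqrt((21 + 6)**2 - 21*5**2) = sqrt(27**2 - 21*25) = sqrt(729 - 525) = sqrt(204) = 2*sqrt(51)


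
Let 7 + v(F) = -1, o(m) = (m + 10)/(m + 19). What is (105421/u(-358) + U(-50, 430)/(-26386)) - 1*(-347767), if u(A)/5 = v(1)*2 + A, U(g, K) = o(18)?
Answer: 317398488906349/912823670 ≈ 3.4771e+5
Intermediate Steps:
o(m) = (10 + m)/(19 + m)
v(F) = -8 (v(F) = -7 - 1 = -8)
U(g, K) = 28/37 (U(g, K) = (10 + 18)/(19 + 18) = 28/37)
u(A) = -80 + 5*A (u(A) = 5*(-8*2 + A) = 5*(-16 + A) = -80 + 5*A)
(105421/u(-358) + U(-50, 430)/(-26386)) - 1*(-347767) = (105421/(-80 + 5*(-358)) + (28/37)/(-26386)) - 1*(-347767) = (105421/(-80 - 1790) + (28/37)*(-1/26386)) + 347767 = (105421/(-1870) - 14/488141) + 347767 = (105421*(-1/1870) - 14/488141) + 347767 = (-105421/1870 - 14/488141) + 347767 = -51460338541/912823670 + 347767 = 317398488906349/912823670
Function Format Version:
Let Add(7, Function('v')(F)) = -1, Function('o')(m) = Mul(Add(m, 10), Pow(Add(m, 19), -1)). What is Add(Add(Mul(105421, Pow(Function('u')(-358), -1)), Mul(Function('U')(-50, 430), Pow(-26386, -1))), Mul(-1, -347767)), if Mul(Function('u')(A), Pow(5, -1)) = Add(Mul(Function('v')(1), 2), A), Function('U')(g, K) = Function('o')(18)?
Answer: Rational(317398488906349, 912823670) ≈ 3.4771e+5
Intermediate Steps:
Function('o')(m) = Mul(Pow(Add(19, m), -1), Add(10, m)) (Function('o')(m) = Mul(Add(10, m), Pow(Add(19, m), -1)) = Mul(Pow(Add(19, m), -1), Add(10, m)))
Function('v')(F) = -8 (Function('v')(F) = Add(-7, -1) = -8)
Function('U')(g, K) = Rational(28, 37) (Function('U')(g, K) = Mul(Pow(Add(19, 18), -1), Add(10, 18)) = Mul(Pow(37, -1), 28) = Mul(Rational(1, 37), 28) = Rational(28, 37))
Function('u')(A) = Add(-80, Mul(5, A)) (Function('u')(A) = Mul(5, Add(Mul(-8, 2), A)) = Mul(5, Add(-16, A)) = Add(-80, Mul(5, A)))
Add(Add(Mul(105421, Pow(Function('u')(-358), -1)), Mul(Function('U')(-50, 430), Pow(-26386, -1))), Mul(-1, -347767)) = Add(Add(Mul(105421, Pow(Add(-80, Mul(5, -358)), -1)), Mul(Rational(28, 37), Pow(-26386, -1))), Mul(-1, -347767)) = Add(Add(Mul(105421, Pow(Add(-80, -1790), -1)), Mul(Rational(28, 37), Rational(-1, 26386))), 347767) = Add(Add(Mul(105421, Pow(-1870, -1)), Rational(-14, 488141)), 347767) = Add(Add(Mul(105421, Rational(-1, 1870)), Rational(-14, 488141)), 347767) = Add(Add(Rational(-105421, 1870), Rational(-14, 488141)), 347767) = Add(Rational(-51460338541, 912823670), 347767) = Rational(317398488906349, 912823670)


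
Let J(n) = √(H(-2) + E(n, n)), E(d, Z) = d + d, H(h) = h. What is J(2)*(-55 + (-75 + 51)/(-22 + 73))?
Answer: -943*√2/17 ≈ -78.447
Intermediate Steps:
E(d, Z) = 2*d
J(n) = √(-2 + 2*n)
J(2)*(-55 + (-75 + 51)/(-22 + 73)) = √(-2 + 2*2)*(-55 + (-75 + 51)/(-22 + 73)) = √(-2 + 4)*(-55 - 24/51) = √2*(-55 - 24*1/51) = √2*(-55 - 8/17) = √2*(-943/17) = -943*√2/17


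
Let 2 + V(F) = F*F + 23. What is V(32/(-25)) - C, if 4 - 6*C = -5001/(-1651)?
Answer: 139158119/6191250 ≈ 22.477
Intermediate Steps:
V(F) = 21 + F² (V(F) = -2 + (F*F + 23) = -2 + (F² + 23) = -2 + (23 + F²) = 21 + F²)
C = 1603/9906 (C = ⅔ - (-1667)/(2*(-1651)) = ⅔ - (-1667)*(-1)/(2*1651) = ⅔ - ⅙*5001/1651 = ⅔ - 1667/3302 = 1603/9906 ≈ 0.16182)
V(32/(-25)) - C = (21 + (32/(-25))²) - 1*1603/9906 = (21 + (32*(-1/25))²) - 1603/9906 = (21 + (-32/25)²) - 1603/9906 = (21 + 1024/625) - 1603/9906 = 14149/625 - 1603/9906 = 139158119/6191250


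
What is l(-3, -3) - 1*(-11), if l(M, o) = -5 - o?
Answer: 9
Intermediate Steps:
l(-3, -3) - 1*(-11) = (-5 - 1*(-3)) - 1*(-11) = (-5 + 3) + 11 = -2 + 11 = 9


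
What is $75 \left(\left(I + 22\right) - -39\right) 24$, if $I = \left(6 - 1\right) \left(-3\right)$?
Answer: $82800$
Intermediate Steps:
$I = -15$ ($I = 5 \left(-3\right) = -15$)
$75 \left(\left(I + 22\right) - -39\right) 24 = 75 \left(\left(-15 + 22\right) - -39\right) 24 = 75 \left(7 + 39\right) 24 = 75 \cdot 46 \cdot 24 = 3450 \cdot 24 = 82800$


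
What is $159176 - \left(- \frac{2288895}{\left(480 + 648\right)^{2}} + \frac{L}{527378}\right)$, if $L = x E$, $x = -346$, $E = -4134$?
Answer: $\frac{17801805547616381}{111837888192} \approx 1.5918 \cdot 10^{5}$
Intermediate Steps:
$L = 1430364$ ($L = \left(-346\right) \left(-4134\right) = 1430364$)
$159176 - \left(- \frac{2288895}{\left(480 + 648\right)^{2}} + \frac{L}{527378}\right) = 159176 - \left(- \frac{2288895}{\left(480 + 648\right)^{2}} + \frac{1430364}{527378}\right) = 159176 - \left(- \frac{2288895}{1128^{2}} + 1430364 \cdot \frac{1}{527378}\right) = 159176 - \left(- \frac{2288895}{1272384} + \frac{715182}{263689}\right) = 159176 - \left(\left(-2288895\right) \frac{1}{1272384} + \frac{715182}{263689}\right) = 159176 - \left(- \frac{762965}{424128} + \frac{715182}{263689}\right) = 159176 - \frac{102143233411}{111837888192} = \frac{17801805547616381}{111837888192}$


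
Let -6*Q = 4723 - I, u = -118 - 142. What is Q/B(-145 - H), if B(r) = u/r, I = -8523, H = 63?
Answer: -26492/15 ≈ -1766.1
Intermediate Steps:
u = -260
B(r) = -260/r
Q = -6623/3 (Q = -(4723 - 1*(-8523))/6 = -(4723 + 8523)/6 = -⅙*13246 = -6623/3 ≈ -2207.7)
Q/B(-145 - H) = -6623/(3*((-260/(-145 - 1*63)))) = -6623/(3*((-260/(-145 - 63)))) = -6623/(3*((-260/(-208)))) = -6623/(3*((-260*(-1/208)))) = -6623/(3*5/4) = -6623/3*⅘ = -26492/15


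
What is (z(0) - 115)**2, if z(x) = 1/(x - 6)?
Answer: 477481/36 ≈ 13263.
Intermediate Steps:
z(x) = 1/(-6 + x)
(z(0) - 115)**2 = (1/(-6 + 0) - 115)**2 = (1/(-6) - 115)**2 = (-1/6 - 115)**2 = (-691/6)**2 = 477481/36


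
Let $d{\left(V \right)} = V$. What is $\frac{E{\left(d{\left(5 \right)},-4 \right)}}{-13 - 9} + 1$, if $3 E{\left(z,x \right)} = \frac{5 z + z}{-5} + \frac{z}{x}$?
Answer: $\frac{293}{264} \approx 1.1098$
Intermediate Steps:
$E{\left(z,x \right)} = - \frac{2 z}{5} + \frac{z}{3 x}$ ($E{\left(z,x \right)} = \frac{\frac{5 z + z}{-5} + \frac{z}{x}}{3} = \frac{6 z \left(- \frac{1}{5}\right) + \frac{z}{x}}{3} = \frac{- \frac{6 z}{5} + \frac{z}{x}}{3} = - \frac{2 z}{5} + \frac{z}{3 x}$)
$\frac{E{\left(d{\left(5 \right)},-4 \right)}}{-13 - 9} + 1 = \frac{\frac{1}{15} \cdot 5 \frac{1}{-4} \left(5 - -24\right)}{-13 - 9} + 1 = \frac{\frac{1}{15} \cdot 5 \left(- \frac{1}{4}\right) \left(5 + 24\right)}{-22} + 1 = \frac{1}{15} \cdot 5 \left(- \frac{1}{4}\right) 29 \left(- \frac{1}{22}\right) + 1 = \left(- \frac{29}{12}\right) \left(- \frac{1}{22}\right) + 1 = \frac{29}{264} + 1 = \frac{293}{264}$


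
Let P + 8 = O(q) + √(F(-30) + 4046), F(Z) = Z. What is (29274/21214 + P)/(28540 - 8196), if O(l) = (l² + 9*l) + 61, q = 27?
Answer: 2721703/53947202 + √251/5086 ≈ 0.053566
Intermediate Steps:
O(l) = 61 + l² + 9*l
P = 1025 + 4*√251 (P = -8 + ((61 + 27² + 9*27) + √(-30 + 4046)) = -8 + ((61 + 729 + 243) + √4016) = -8 + (1033 + 4*√251) = 1025 + 4*√251 ≈ 1088.4)
(29274/21214 + P)/(28540 - 8196) = (29274/21214 + (1025 + 4*√251))/(28540 - 8196) = (29274*(1/21214) + (1025 + 4*√251))/20344 = (14637/10607 + (1025 + 4*√251))*(1/20344) = (10886812/10607 + 4*√251)*(1/20344) = 2721703/53947202 + √251/5086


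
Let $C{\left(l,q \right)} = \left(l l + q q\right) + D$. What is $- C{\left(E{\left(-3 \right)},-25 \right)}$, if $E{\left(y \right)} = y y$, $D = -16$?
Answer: $-690$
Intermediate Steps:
$E{\left(y \right)} = y^{2}$
$C{\left(l,q \right)} = -16 + l^{2} + q^{2}$ ($C{\left(l,q \right)} = \left(l l + q q\right) - 16 = \left(l^{2} + q^{2}\right) - 16 = -16 + l^{2} + q^{2}$)
$- C{\left(E{\left(-3 \right)},-25 \right)} = - (-16 + \left(\left(-3\right)^{2}\right)^{2} + \left(-25\right)^{2}) = - (-16 + 9^{2} + 625) = - (-16 + 81 + 625) = \left(-1\right) 690 = -690$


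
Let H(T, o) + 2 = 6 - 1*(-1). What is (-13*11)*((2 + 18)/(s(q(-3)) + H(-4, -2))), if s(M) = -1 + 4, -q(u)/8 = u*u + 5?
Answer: -715/2 ≈ -357.50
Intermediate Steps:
q(u) = -40 - 8*u**2 (q(u) = -8*(u*u + 5) = -8*(u**2 + 5) = -8*(5 + u**2) = -40 - 8*u**2)
s(M) = 3
H(T, o) = 5 (H(T, o) = -2 + (6 - 1*(-1)) = -2 + (6 + 1) = -2 + 7 = 5)
(-13*11)*((2 + 18)/(s(q(-3)) + H(-4, -2))) = (-13*11)*((2 + 18)/(3 + 5)) = -2860/8 = -143*5/2 = -715/2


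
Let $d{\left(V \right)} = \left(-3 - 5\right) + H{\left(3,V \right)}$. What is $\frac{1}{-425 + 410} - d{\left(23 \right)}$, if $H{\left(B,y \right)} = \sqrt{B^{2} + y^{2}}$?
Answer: $\frac{119}{15} - \sqrt{538} \approx -15.261$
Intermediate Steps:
$d{\left(V \right)} = -8 + \sqrt{9 + V^{2}}$ ($d{\left(V \right)} = \left(-3 - 5\right) + \sqrt{3^{2} + V^{2}} = -8 + \sqrt{9 + V^{2}}$)
$\frac{1}{-425 + 410} - d{\left(23 \right)} = \frac{1}{-425 + 410} - \left(-8 + \sqrt{9 + 23^{2}}\right) = \frac{1}{-15} - \left(-8 + \sqrt{9 + 529}\right) = - \frac{1}{15} - \left(-8 + \sqrt{538}\right) = - \frac{1}{15} + \left(8 - \sqrt{538}\right) = \frac{119}{15} - \sqrt{538}$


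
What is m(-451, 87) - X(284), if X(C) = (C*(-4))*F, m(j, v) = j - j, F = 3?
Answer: 3408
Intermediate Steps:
m(j, v) = 0
X(C) = -12*C (X(C) = (C*(-4))*3 = -4*C*3 = -12*C)
m(-451, 87) - X(284) = 0 - (-12)*284 = 0 - 1*(-3408) = 0 + 3408 = 3408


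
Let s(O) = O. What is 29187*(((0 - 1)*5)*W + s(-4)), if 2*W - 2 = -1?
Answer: -379431/2 ≈ -1.8972e+5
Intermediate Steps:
W = ½ (W = 1 + (½)*(-1) = 1 - ½ = ½ ≈ 0.50000)
29187*(((0 - 1)*5)*W + s(-4)) = 29187*(((0 - 1)*5)*(½) - 4) = 29187*(-1*5*(½) - 4) = 29187*(-5*½ - 4) = 29187*(-5/2 - 4) = 29187*(-13/2) = -379431/2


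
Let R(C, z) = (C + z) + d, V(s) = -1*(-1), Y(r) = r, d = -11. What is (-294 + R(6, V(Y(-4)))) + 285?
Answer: -13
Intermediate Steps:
V(s) = 1
R(C, z) = -11 + C + z (R(C, z) = (C + z) - 11 = -11 + C + z)
(-294 + R(6, V(Y(-4)))) + 285 = (-294 + (-11 + 6 + 1)) + 285 = (-294 - 4) + 285 = -298 + 285 = -13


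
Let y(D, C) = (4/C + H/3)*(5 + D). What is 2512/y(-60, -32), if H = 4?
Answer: -60288/1595 ≈ -37.798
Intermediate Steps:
y(D, C) = (5 + D)*(4/3 + 4/C) (y(D, C) = (4/C + 4/3)*(5 + D) = (4/3 + 4/C)*(5 + D) = (5 + D)*(4/3 + 4/C))
2512/y(-60, -32) = 2512/(((4/3)*(15 + 3*(-60) - 32*(5 - 60))/(-32))) = 2512/(((4/3)*(-1/32)*(15 - 180 - 32*(-55)))) = 2512/(((4/3)*(-1/32)*(15 - 180 + 1760))) = 2512/(((4/3)*(-1/32)*1595)) = 2512/(-1595/24) = 2512*(-24/1595) = -60288/1595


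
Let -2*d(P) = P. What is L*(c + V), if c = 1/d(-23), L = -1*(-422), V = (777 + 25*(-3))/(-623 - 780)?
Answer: -244760/1403 ≈ -174.45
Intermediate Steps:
d(P) = -P/2
V = -702/1403 (V = (777 - 75)/(-1403) = 702*(-1/1403) = -702/1403 ≈ -0.50036)
L = 422
c = 2/23 (c = 1/(-1/2*(-23)) = 1/(23/2) = 2/23 ≈ 0.086957)
L*(c + V) = 422*(2/23 - 702/1403) = 422*(-580/1403) = -244760/1403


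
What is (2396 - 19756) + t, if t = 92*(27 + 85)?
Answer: -7056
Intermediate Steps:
t = 10304 (t = 92*112 = 10304)
(2396 - 19756) + t = (2396 - 19756) + 10304 = -17360 + 10304 = -7056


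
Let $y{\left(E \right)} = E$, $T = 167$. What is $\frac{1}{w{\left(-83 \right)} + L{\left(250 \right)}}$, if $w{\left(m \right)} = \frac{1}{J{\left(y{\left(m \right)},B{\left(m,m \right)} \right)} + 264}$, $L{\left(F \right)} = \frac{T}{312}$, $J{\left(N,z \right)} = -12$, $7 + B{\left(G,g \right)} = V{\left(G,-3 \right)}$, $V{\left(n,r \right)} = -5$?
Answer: $\frac{6552}{3533} \approx 1.8545$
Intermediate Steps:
$B{\left(G,g \right)} = -12$ ($B{\left(G,g \right)} = -7 - 5 = -12$)
$L{\left(F \right)} = \frac{167}{312}$
$w{\left(m \right)} = \frac{1}{252}$ ($w{\left(m \right)} = \frac{1}{-12 + 264} = \frac{1}{252}$)
$\frac{1}{w{\left(-83 \right)} + L{\left(250 \right)}} = \frac{1}{\frac{1}{252} + \frac{167}{312}} = \frac{1}{\frac{3533}{6552}} = \frac{6552}{3533}$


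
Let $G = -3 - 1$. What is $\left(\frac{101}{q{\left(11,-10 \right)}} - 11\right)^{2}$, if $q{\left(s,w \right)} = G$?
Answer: $\frac{21025}{16} \approx 1314.1$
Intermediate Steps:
$G = -4$ ($G = -3 - 1 = -4$)
$q{\left(s,w \right)} = -4$
$\left(\frac{101}{q{\left(11,-10 \right)}} - 11\right)^{2} = \left(\frac{101}{-4} - 11\right)^{2} = \left(101 \left(- \frac{1}{4}\right) - 11\right)^{2} = \left(- \frac{101}{4} - 11\right)^{2} = \left(- \frac{145}{4}\right)^{2} = \frac{21025}{16}$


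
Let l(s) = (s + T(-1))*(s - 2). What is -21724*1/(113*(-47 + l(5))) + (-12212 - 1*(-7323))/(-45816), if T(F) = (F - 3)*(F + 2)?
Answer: 254903723/56949288 ≈ 4.4760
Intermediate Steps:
T(F) = (-3 + F)*(2 + F)
l(s) = (-4 + s)*(-2 + s) (l(s) = (s + (-6 + (-1)² - 1*(-1)))*(s - 2) = (s + (-6 + 1 + 1))*(-2 + s) = (s - 4)*(-2 + s) = (-4 + s)*(-2 + s))
-21724*1/(113*(-47 + l(5))) + (-12212 - 1*(-7323))/(-45816) = -21724*1/(113*(-47 + (8 + 5² - 6*5))) + (-12212 - 1*(-7323))/(-45816) = -21724*1/(113*(-47 + (8 + 25 - 30))) + (-12212 + 7323)*(-1/45816) = -21724*1/(113*(-47 + 3)) - 4889*(-1/45816) = -21724/((-44*113)) + 4889/45816 = -21724/(-4972) + 4889/45816 = -21724*(-1/4972) + 4889/45816 = 5431/1243 + 4889/45816 = 254903723/56949288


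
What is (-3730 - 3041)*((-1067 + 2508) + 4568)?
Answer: -40686939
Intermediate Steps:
(-3730 - 3041)*((-1067 + 2508) + 4568) = -6771*(1441 + 4568) = -6771*6009 = -40686939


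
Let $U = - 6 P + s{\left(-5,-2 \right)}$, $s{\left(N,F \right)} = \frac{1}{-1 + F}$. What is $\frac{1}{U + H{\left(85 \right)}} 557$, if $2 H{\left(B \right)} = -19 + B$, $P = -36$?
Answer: $\frac{1671}{746} \approx 2.2399$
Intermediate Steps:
$H{\left(B \right)} = - \frac{19}{2} + \frac{B}{2}$ ($H{\left(B \right)} = \frac{-19 + B}{2} = - \frac{19}{2} + \frac{B}{2}$)
$U = \frac{647}{3}$ ($U = \left(-6\right) \left(-36\right) + \frac{1}{-1 - 2} = 216 + \frac{1}{-3} = 216 - \frac{1}{3} = \frac{647}{3} \approx 215.67$)
$\frac{1}{U + H{\left(85 \right)}} 557 = \frac{1}{\frac{647}{3} + \left(- \frac{19}{2} + \frac{1}{2} \cdot 85\right)} 557 = \frac{1}{\frac{647}{3} + \left(- \frac{19}{2} + \frac{85}{2}\right)} 557 = \frac{1}{\frac{647}{3} + 33} \cdot 557 = \frac{1}{\frac{746}{3}} \cdot 557 = \frac{3}{746} \cdot 557 = \frac{1671}{746}$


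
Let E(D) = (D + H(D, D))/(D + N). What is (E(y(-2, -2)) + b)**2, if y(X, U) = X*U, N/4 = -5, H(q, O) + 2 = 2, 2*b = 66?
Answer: 17161/16 ≈ 1072.6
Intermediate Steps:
b = 33 (b = (1/2)*66 = 33)
H(q, O) = 0 (H(q, O) = -2 + 2 = 0)
N = -20 (N = 4*(-5) = -20)
y(X, U) = U*X
E(D) = D/(-20 + D) (E(D) = (D + 0)/(D - 20) = D/(-20 + D))
(E(y(-2, -2)) + b)**2 = ((-2*(-2))/(-20 - 2*(-2)) + 33)**2 = (4/(-20 + 4) + 33)**2 = (4/(-16) + 33)**2 = (4*(-1/16) + 33)**2 = (-1/4 + 33)**2 = (131/4)**2 = 17161/16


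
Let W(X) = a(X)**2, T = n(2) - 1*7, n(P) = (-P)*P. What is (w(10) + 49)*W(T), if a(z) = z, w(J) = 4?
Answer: 6413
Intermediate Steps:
n(P) = -P**2
T = -11 (T = -1*2**2 - 1*7 = -1*4 - 7 = -4 - 7 = -11)
W(X) = X**2
(w(10) + 49)*W(T) = (4 + 49)*(-11)**2 = 53*121 = 6413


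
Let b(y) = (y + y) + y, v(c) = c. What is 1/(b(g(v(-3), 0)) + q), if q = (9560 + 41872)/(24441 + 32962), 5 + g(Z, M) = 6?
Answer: 57403/223641 ≈ 0.25667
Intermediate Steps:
g(Z, M) = 1 (g(Z, M) = -5 + 6 = 1)
b(y) = 3*y (b(y) = 2*y + y = 3*y)
q = 51432/57403 ≈ 0.89598
1/(b(g(v(-3), 0)) + q) = 1/(3*1 + 51432/57403) = 1/(3 + 51432/57403) = 1/(223641/57403) = 57403/223641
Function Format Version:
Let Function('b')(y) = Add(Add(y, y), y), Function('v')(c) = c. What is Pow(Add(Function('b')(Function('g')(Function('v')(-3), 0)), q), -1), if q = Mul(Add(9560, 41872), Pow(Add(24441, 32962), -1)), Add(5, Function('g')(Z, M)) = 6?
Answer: Rational(57403, 223641) ≈ 0.25667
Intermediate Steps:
Function('g')(Z, M) = 1 (Function('g')(Z, M) = Add(-5, 6) = 1)
Function('b')(y) = Mul(3, y) (Function('b')(y) = Add(Mul(2, y), y) = Mul(3, y))
q = Rational(51432, 57403) (q = Mul(51432, Pow(57403, -1)) = Mul(51432, Rational(1, 57403)) = Rational(51432, 57403) ≈ 0.89598)
Pow(Add(Function('b')(Function('g')(Function('v')(-3), 0)), q), -1) = Pow(Add(Mul(3, 1), Rational(51432, 57403)), -1) = Pow(Add(3, Rational(51432, 57403)), -1) = Pow(Rational(223641, 57403), -1) = Rational(57403, 223641)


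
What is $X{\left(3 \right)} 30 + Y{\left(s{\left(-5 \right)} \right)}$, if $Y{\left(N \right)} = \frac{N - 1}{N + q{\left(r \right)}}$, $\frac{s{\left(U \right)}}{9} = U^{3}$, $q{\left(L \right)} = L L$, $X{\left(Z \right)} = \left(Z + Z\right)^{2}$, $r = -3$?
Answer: $\frac{603203}{558} \approx 1081.0$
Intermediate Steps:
$X{\left(Z \right)} = 4 Z^{2}$ ($X{\left(Z \right)} = \left(2 Z\right)^{2} = 4 Z^{2}$)
$q{\left(L \right)} = L^{2}$
$s{\left(U \right)} = 9 U^{3}$
$Y{\left(N \right)} = \frac{-1 + N}{9 + N}$ ($Y{\left(N \right)} = \frac{N - 1}{N + \left(-3\right)^{2}} = \frac{-1 + N}{N + 9} = \frac{-1 + N}{9 + N}$)
$X{\left(3 \right)} 30 + Y{\left(s{\left(-5 \right)} \right)} = 4 \cdot 3^{2} \cdot 30 + \frac{-1 + 9 \left(-5\right)^{3}}{9 + 9 \left(-5\right)^{3}} = 4 \cdot 9 \cdot 30 + \frac{-1 + 9 \left(-125\right)}{9 + 9 \left(-125\right)} = 36 \cdot 30 + \frac{-1 - 1125}{9 - 1125} = 1080 + \frac{1}{-1116} \left(-1126\right) = 1080 - - \frac{563}{558} = 1080 + \frac{563}{558} = \frac{603203}{558}$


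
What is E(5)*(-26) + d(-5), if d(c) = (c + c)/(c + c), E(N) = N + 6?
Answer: -285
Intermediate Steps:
E(N) = 6 + N
d(c) = 1 (d(c) = (2*c)/((2*c)) = (2*c)*(1/(2*c)) = 1)
E(5)*(-26) + d(-5) = (6 + 5)*(-26) + 1 = 11*(-26) + 1 = -286 + 1 = -285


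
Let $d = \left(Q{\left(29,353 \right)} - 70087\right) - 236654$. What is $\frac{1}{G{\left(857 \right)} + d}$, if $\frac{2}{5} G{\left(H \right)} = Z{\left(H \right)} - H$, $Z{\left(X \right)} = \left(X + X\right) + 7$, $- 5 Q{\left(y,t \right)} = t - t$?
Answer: $- \frac{1}{304581} \approx -3.2832 \cdot 10^{-6}$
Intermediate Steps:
$Q{\left(y,t \right)} = 0$ ($Q{\left(y,t \right)} = - \frac{t - t}{5} = \left(- \frac{1}{5}\right) 0 = 0$)
$Z{\left(X \right)} = 7 + 2 X$ ($Z{\left(X \right)} = 2 X + 7 = 7 + 2 X$)
$d = -306741$ ($d = \left(0 - 70087\right) - 236654 = -70087 - 236654 = -306741$)
$G{\left(H \right)} = \frac{35}{2} + \frac{5 H}{2}$ ($G{\left(H \right)} = \frac{5 \left(\left(7 + 2 H\right) - H\right)}{2} = \frac{5 \left(7 + H\right)}{2} = \frac{35}{2} + \frac{5 H}{2}$)
$\frac{1}{G{\left(857 \right)} + d} = \frac{1}{\left(\frac{35}{2} + \frac{5}{2} \cdot 857\right) - 306741} = \frac{1}{\left(\frac{35}{2} + \frac{4285}{2}\right) - 306741} = \frac{1}{2160 - 306741} = \frac{1}{-304581} = - \frac{1}{304581}$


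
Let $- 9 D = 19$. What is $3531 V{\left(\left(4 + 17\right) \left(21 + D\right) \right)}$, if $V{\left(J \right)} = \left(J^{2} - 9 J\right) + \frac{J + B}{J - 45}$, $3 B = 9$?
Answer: $\frac{1718536688957}{3165} \approx 5.4298 \cdot 10^{8}$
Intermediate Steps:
$B = 3$ ($B = \frac{1}{3} \cdot 9 = 3$)
$D = - \frac{19}{9}$ ($D = \left(- \frac{1}{9}\right) 19 = - \frac{19}{9} \approx -2.1111$)
$V{\left(J \right)} = J^{2} - 9 J + \frac{3 + J}{-45 + J}$ ($V{\left(J \right)} = \left(J^{2} - 9 J\right) + \frac{J + 3}{J - 45} = \left(J^{2} - 9 J\right) + \frac{3 + J}{-45 + J} = J^{2} - 9 J + \frac{3 + J}{-45 + J}$)
$3531 V{\left(\left(4 + 17\right) \left(21 + D\right) \right)} = 3531 \frac{3 + \left(\left(4 + 17\right) \left(21 - \frac{19}{9}\right)\right)^{3} - 54 \left(\left(4 + 17\right) \left(21 - \frac{19}{9}\right)\right)^{2} + 406 \left(4 + 17\right) \left(21 - \frac{19}{9}\right)}{-45 + \left(4 + 17\right) \left(21 - \frac{19}{9}\right)} = 3531 \frac{3 + \left(21 \cdot \frac{170}{9}\right)^{3} - 54 \left(21 \cdot \frac{170}{9}\right)^{2} + 406 \cdot 21 \cdot \frac{170}{9}}{-45 + 21 \cdot \frac{170}{9}} = 3531 \frac{3 + \left(\frac{1190}{3}\right)^{3} - 54 \left(\frac{1190}{3}\right)^{2} + 406 \cdot \frac{1190}{3}}{-45 + \frac{1190}{3}} = 3531 \frac{3 + \frac{1685159000}{27} - 8496600 + \frac{483140}{3}}{\frac{1055}{3}} = 3531 \frac{3 \left(3 + \frac{1685159000}{27} - 8496600 + \frac{483140}{3}\right)}{1055} = 3531 \cdot \frac{3}{1055} \cdot \frac{1460099141}{27} = 3531 \cdot \frac{1460099141}{9495} = \frac{1718536688957}{3165}$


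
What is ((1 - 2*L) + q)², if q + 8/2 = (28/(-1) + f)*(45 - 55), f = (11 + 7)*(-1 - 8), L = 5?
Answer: 3560769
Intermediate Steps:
f = -162 (f = 18*(-9) = -162)
q = 1896 (q = -4 + (28/(-1) - 162)*(45 - 55) = -4 + (28*(-1) - 162)*(-10) = -4 + (-28 - 162)*(-10) = -4 - 190*(-10) = -4 + 1900 = 1896)
((1 - 2*L) + q)² = ((1 - 2*5) + 1896)² = ((1 - 10) + 1896)² = (-9 + 1896)² = 1887² = 3560769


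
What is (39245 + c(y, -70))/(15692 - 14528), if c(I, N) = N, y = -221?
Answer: 39175/1164 ≈ 33.656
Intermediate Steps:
(39245 + c(y, -70))/(15692 - 14528) = (39245 - 70)/(15692 - 14528) = 39175/1164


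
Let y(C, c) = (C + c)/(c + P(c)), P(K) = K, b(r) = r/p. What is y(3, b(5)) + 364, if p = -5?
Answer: 363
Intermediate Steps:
b(r) = -r/5 (b(r) = r/(-5) = r*(-⅕) = -r/5)
y(C, c) = (C + c)/(2*c) (y(C, c) = (C + c)/(c + c) = (C + c)/((2*c)) = (C + c)*(1/(2*c)) = (C + c)/(2*c))
y(3, b(5)) + 364 = (3 - ⅕*5)/(2*((-⅕*5))) + 364 = (½)*(3 - 1)/(-1) + 364 = (½)*(-1)*2 + 364 = -1 + 364 = 363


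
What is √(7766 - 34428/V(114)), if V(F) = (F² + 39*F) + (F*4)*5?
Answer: 4*√14523523/173 ≈ 88.115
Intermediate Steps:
V(F) = F² + 59*F (V(F) = (F² + 39*F) + (4*F)*5 = (F² + 39*F) + 20*F = F² + 59*F)
√(7766 - 34428/V(114)) = √(7766 - 34428*1/(114*(59 + 114))) = √(7766 - 34428/(114*173)) = √(7766 - 34428/19722) = √(7766 - 34428*1/19722) = √(7766 - 302/173) = √(1343216/173) = 4*√14523523/173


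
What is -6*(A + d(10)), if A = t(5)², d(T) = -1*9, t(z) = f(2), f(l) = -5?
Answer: -96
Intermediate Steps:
t(z) = -5
d(T) = -9
A = 25 (A = (-5)² = 25)
-6*(A + d(10)) = -6*(25 - 9) = -6*16 = -96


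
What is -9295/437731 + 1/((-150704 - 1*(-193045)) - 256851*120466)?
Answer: -240193598067431/11311477534593460 ≈ -0.021235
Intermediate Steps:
-9295/437731 + 1/((-150704 - 1*(-193045)) - 256851*120466) = -9295*1/437731 + (1/120466)/((-150704 + 193045) - 256851) = -9295/437731 + (1/120466)/(42341 - 256851) = -9295/437731 + (1/120466)/(-214510) = -9295/437731 - 1/214510*1/120466 = -9295/437731 - 1/25841161660 = -240193598067431/11311477534593460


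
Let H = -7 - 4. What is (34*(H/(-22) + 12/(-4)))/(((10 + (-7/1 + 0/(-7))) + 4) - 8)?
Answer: 85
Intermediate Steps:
H = -11
(34*(H/(-22) + 12/(-4)))/(((10 + (-7/1 + 0/(-7))) + 4) - 8) = (34*(-11/(-22) + 12/(-4)))/(((10 + (-7/1 + 0/(-7))) + 4) - 8) = (34*(-11*(-1/22) + 12*(-1/4)))/(((10 + (-7*1 + 0*(-1/7))) + 4) - 8) = (34*(1/2 - 3))/(((10 + (-7 + 0)) + 4) - 8) = (34*(-5/2))/(((10 - 7) + 4) - 8) = -85/((3 + 4) - 8) = -85/(7 - 8) = -85/(-1) = -85*(-1) = 85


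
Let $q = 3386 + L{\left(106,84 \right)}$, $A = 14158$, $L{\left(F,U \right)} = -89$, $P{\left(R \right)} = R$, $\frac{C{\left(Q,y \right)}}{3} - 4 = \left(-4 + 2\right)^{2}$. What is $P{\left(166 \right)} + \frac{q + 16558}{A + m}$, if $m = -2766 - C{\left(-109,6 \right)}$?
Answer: $\frac{1906943}{11368} \approx 167.75$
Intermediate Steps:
$C{\left(Q,y \right)} = 24$ ($C{\left(Q,y \right)} = 12 + 3 \left(-4 + 2\right)^{2} = 12 + 3 \left(-2\right)^{2} = 12 + 3 \cdot 4 = 12 + 12 = 24$)
$m = -2790$ ($m = -2766 - 24 = -2790$)
$q = 3297$ ($q = 3386 - 89 = 3297$)
$P{\left(166 \right)} + \frac{q + 16558}{A + m} = 166 + \frac{3297 + 16558}{14158 - 2790} = 166 + \frac{19855}{11368} = \frac{1906943}{11368}$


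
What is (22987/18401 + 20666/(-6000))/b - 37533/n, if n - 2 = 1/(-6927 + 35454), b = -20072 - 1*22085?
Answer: -498346891034686794137/26555597850981000 ≈ -18766.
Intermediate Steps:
b = -42157 (b = -20072 - 22085 = -42157)
n = 57055/28527 (n = 2 + 1/(-6927 + 35454) = 2 + 1/28527 = 57055/28527 ≈ 2.0000)
(22987/18401 + 20666/(-6000))/b - 37533/n = (22987/18401 + 20666/(-6000))/(-42157) - 37533/57055/28527 = (22987*(1/18401) + 20666*(-1/6000))*(-1/42157) - 37533*28527/57055 = (22987/18401 - 10333/3000)*(-1/42157) - 1070703891/57055 = -121176533/55203000*(-1/42157) - 1070703891/57055 = 121176533/2327192871000 - 1070703891/57055 = -498346891034686794137/26555597850981000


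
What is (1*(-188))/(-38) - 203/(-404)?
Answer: 41833/7676 ≈ 5.4498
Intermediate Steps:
(1*(-188))/(-38) - 203/(-404) = -188*(-1/38) - 203*(-1/404) = 94/19 + 203/404 = 41833/7676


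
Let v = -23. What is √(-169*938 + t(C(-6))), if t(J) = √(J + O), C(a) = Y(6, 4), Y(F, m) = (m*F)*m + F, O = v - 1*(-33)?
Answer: √(-158522 + 4*√7) ≈ 398.13*I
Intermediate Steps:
O = 10 (O = -23 - 1*(-33) = -23 + 33 = 10)
Y(F, m) = F + F*m² (Y(F, m) = (F*m)*m + F = F*m² + F = F + F*m²)
C(a) = 102 (C(a) = 6*(1 + 4²) = 6*(1 + 16) = 6*17 = 102)
t(J) = √(10 + J) (t(J) = √(J + 10) = √(10 + J))
√(-169*938 + t(C(-6))) = √(-169*938 + √(10 + 102)) = √(-158522 + √112) = √(-158522 + 4*√7)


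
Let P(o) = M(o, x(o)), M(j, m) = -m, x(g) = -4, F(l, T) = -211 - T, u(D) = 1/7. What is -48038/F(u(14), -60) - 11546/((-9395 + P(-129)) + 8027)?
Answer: 33633639/102982 ≈ 326.60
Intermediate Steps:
u(D) = 1/7
P(o) = 4 (P(o) = -1*(-4) = 4)
-48038/F(u(14), -60) - 11546/((-9395 + P(-129)) + 8027) = -48038/(-211 - 1*(-60)) - 11546/((-9395 + 4) + 8027) = -48038/(-211 + 60) - 11546/(-9391 + 8027) = -48038/(-151) - 11546/(-1364) = -48038*(-1/151) - 11546*(-1/1364) = 48038/151 + 5773/682 = 33633639/102982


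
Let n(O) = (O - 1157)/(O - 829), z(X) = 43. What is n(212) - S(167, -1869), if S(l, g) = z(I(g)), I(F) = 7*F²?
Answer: -25586/617 ≈ -41.468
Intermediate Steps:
n(O) = (-1157 + O)/(-829 + O)
S(l, g) = 43
n(212) - S(167, -1869) = (-1157 + 212)/(-829 + 212) - 1*43 = -945/(-617) - 43 = -1/617*(-945) - 43 = 945/617 - 43 = -25586/617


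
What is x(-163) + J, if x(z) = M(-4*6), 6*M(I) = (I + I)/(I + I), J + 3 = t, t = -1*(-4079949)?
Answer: 24479677/6 ≈ 4.0799e+6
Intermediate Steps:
t = 4079949
J = 4079946 (J = -3 + 4079949 = 4079946)
M(I) = 1/6 (M(I) = ((I + I)/(I + I))/6 = ((2*I)/((2*I)))/6 = ((2*I)*(1/(2*I)))/6 = (1/6)*1 = 1/6)
x(z) = 1/6
x(-163) + J = 1/6 + 4079946 = 24479677/6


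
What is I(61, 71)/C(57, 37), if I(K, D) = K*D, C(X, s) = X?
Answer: 4331/57 ≈ 75.982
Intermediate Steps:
I(K, D) = D*K
I(61, 71)/C(57, 37) = (71*61)/57 = 4331*(1/57) = 4331/57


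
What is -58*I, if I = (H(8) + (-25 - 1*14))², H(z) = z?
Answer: -55738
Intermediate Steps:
I = 961 (I = (8 + (-25 - 1*14))² = (8 + (-25 - 14))² = (8 - 39)² = (-31)² = 961)
-58*I = -58*961 = -55738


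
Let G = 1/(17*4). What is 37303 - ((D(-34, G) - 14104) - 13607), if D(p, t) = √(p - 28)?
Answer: 65014 - I*√62 ≈ 65014.0 - 7.874*I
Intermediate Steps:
G = 1/68 ≈ 0.014706
D(p, t) = √(-28 + p)
37303 - ((D(-34, G) - 14104) - 13607) = 37303 - ((√(-28 - 34) - 14104) - 13607) = 37303 - ((√(-62) - 14104) - 13607) = 37303 - ((I*√62 - 14104) - 13607) = 37303 - ((-14104 + I*√62) - 13607) = 37303 - (-27711 + I*√62) = 37303 + (27711 - I*√62) = 65014 - I*√62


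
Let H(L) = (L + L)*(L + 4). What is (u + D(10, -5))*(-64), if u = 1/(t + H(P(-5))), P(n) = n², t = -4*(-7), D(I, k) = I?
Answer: -472992/739 ≈ -640.04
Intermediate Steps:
t = 28
H(L) = 2*L*(4 + L) (H(L) = (2*L)*(4 + L) = 2*L*(4 + L))
u = 1/1478 (u = 1/(28 + 2*(-5)²*(4 + (-5)²)) = 1/(28 + 2*25*(4 + 25)) = 1/(28 + 2*25*29) = 1/(28 + 1450) = 1/1478 ≈ 0.00067659)
(u + D(10, -5))*(-64) = (1/1478 + 10)*(-64) = (14781/1478)*(-64) = -472992/739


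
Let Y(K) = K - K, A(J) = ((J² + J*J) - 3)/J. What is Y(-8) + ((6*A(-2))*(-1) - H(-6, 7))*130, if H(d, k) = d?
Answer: 2730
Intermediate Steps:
A(J) = (-3 + 2*J²)/J (A(J) = ((J² + J²) - 3)/J = (2*J² - 3)/J = (-3 + 2*J²)/J)
Y(K) = 0
Y(-8) + ((6*A(-2))*(-1) - H(-6, 7))*130 = 0 + ((6*(-3/(-2) + 2*(-2)))*(-1) - 1*(-6))*130 = 0 + ((6*(-3*(-½) - 4))*(-1) + 6)*130 = 0 + ((6*(3/2 - 4))*(-1) + 6)*130 = 0 + ((6*(-5/2))*(-1) + 6)*130 = 0 + (-15*(-1) + 6)*130 = 0 + (15 + 6)*130 = 0 + 21*130 = 0 + 2730 = 2730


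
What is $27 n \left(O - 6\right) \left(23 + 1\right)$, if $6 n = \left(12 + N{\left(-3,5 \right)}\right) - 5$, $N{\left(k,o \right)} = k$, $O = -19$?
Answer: $-10800$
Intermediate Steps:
$n = \frac{2}{3}$ ($n = \frac{\left(12 - 3\right) - 5}{6} = \frac{9 - 5}{6} = \frac{1}{6} \cdot 4 = \frac{2}{3} \approx 0.66667$)
$27 n \left(O - 6\right) \left(23 + 1\right) = 27 \cdot \frac{2}{3} \left(-19 - 6\right) \left(23 + 1\right) = 18 \left(\left(-25\right) 24\right) = 18 \left(-600\right) = -10800$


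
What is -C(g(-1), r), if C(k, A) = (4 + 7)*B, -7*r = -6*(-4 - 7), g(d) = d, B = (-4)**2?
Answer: -176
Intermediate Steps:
B = 16
r = -66/7 (r = -(-6)*(-4 - 7)/7 = -(-6)*(-11)/7 = -1/7*66 = -66/7 ≈ -9.4286)
C(k, A) = 176 (C(k, A) = (4 + 7)*16 = 11*16 = 176)
-C(g(-1), r) = -1*176 = -176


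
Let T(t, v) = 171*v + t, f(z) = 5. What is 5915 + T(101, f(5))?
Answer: 6871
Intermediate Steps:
T(t, v) = t + 171*v
5915 + T(101, f(5)) = 5915 + (101 + 171*5) = 5915 + (101 + 855) = 5915 + 956 = 6871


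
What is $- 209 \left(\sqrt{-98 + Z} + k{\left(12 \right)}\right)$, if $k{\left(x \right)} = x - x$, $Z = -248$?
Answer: $- 209 i \sqrt{346} \approx - 3887.6 i$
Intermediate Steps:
$k{\left(x \right)} = 0$
$- 209 \left(\sqrt{-98 + Z} + k{\left(12 \right)}\right) = - 209 \left(\sqrt{-98 - 248} + 0\right) = - 209 \left(\sqrt{-346} + 0\right) = - 209 \left(i \sqrt{346} + 0\right) = - 209 i \sqrt{346}$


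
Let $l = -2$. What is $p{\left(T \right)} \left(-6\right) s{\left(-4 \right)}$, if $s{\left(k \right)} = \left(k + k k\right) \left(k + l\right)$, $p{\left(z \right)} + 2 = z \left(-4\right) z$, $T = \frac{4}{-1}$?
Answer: $-28512$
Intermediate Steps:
$T = -4$ ($T = 4 \left(-1\right) = -4$)
$p{\left(z \right)} = -2 - 4 z^{2}$ ($p{\left(z \right)} = -2 + z \left(-4\right) z = -2 + - 4 z z = -2 - 4 z^{2}$)
$s{\left(k \right)} = \left(-2 + k\right) \left(k + k^{2}\right)$ ($s{\left(k \right)} = \left(k + k k\right) \left(k - 2\right) = \left(k + k^{2}\right) \left(-2 + k\right) = \left(-2 + k\right) \left(k + k^{2}\right)$)
$p{\left(T \right)} \left(-6\right) s{\left(-4 \right)} = \left(-2 - 4 \left(-4\right)^{2}\right) \left(-6\right) \left(- 4 \left(-2 + \left(-4\right)^{2} - -4\right)\right) = \left(-2 - 64\right) \left(-6\right) \left(- 4 \left(-2 + 16 + 4\right)\right) = \left(-2 - 64\right) \left(-6\right) \left(\left(-4\right) 18\right) = \left(-66\right) \left(-6\right) \left(-72\right) = 396 \left(-72\right) = -28512$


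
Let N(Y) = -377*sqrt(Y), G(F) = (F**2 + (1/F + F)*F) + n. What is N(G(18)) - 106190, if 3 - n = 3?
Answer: -106190 - 377*sqrt(649) ≈ -1.1579e+5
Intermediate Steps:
n = 0 (n = 3 - 1*3 = 3 - 3 = 0)
G(F) = F**2 + F*(F + 1/F) (G(F) = (F**2 + (1/F + F)*F) + 0 = (F**2 + (F + 1/F)*F) + 0 = (F**2 + F*(F + 1/F)) + 0 = F**2 + F*(F + 1/F))
N(G(18)) - 106190 = -377*sqrt(1 + 2*18**2) - 106190 = -377*sqrt(1 + 2*324) - 106190 = -377*sqrt(1 + 648) - 106190 = -377*sqrt(649) - 106190 = -106190 - 377*sqrt(649)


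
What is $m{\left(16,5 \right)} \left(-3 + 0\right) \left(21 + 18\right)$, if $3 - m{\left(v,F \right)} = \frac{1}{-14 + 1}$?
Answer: $-360$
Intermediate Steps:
$m{\left(v,F \right)} = \frac{40}{13}$ ($m{\left(v,F \right)} = 3 - \frac{1}{-14 + 1} = 3 - \frac{1}{-13} = 3 - - \frac{1}{13} = 3 + \frac{1}{13} = \frac{40}{13}$)
$m{\left(16,5 \right)} \left(-3 + 0\right) \left(21 + 18\right) = \frac{40 \left(-3 + 0\right) \left(21 + 18\right)}{13} = \frac{40 \left(\left(-3\right) 39\right)}{13} = \frac{40}{13} \left(-117\right) = -360$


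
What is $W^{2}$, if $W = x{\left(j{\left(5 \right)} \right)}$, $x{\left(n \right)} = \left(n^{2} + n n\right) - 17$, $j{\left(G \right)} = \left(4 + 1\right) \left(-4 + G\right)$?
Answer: $1089$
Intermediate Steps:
$j{\left(G \right)} = -20 + 5 G$ ($j{\left(G \right)} = 5 \left(-4 + G\right) = -20 + 5 G$)
$x{\left(n \right)} = -17 + 2 n^{2}$ ($x{\left(n \right)} = \left(n^{2} + n^{2}\right) - 17 = 2 n^{2} - 17 = -17 + 2 n^{2}$)
$W = 33$ ($W = -17 + 2 \left(-20 + 5 \cdot 5\right)^{2} = -17 + 2 \left(-20 + 25\right)^{2} = -17 + 2 \cdot 5^{2} = -17 + 2 \cdot 25 = -17 + 50 = 33$)
$W^{2} = 33^{2} = 1089$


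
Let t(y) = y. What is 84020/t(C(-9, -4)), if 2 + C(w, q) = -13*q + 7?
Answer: 84020/57 ≈ 1474.0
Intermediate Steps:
C(w, q) = 5 - 13*q (C(w, q) = -2 + (-13*q + 7) = -2 + (7 - 13*q) = 5 - 13*q)
84020/t(C(-9, -4)) = 84020/(5 - 13*(-4)) = 84020/(5 + 52) = 84020/57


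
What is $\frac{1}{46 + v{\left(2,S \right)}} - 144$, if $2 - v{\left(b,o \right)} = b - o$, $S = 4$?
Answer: $- \frac{7199}{50} \approx -143.98$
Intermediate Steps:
$v{\left(b,o \right)} = 2 + o - b$ ($v{\left(b,o \right)} = 2 - \left(b - o\right) = 2 + o - b$)
$\frac{1}{46 + v{\left(2,S \right)}} - 144 = \frac{1}{46 + \left(2 + 4 - 2\right)} - 144 = \frac{1}{46 + 4} - 144 = \frac{1}{50} - 144 = - \frac{7199}{50}$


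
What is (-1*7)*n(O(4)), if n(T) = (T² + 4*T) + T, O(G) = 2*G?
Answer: -728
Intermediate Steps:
n(T) = T² + 5*T
(-1*7)*n(O(4)) = (-1*7)*((2*4)*(5 + 2*4)) = -56*(5 + 8) = -56*13 = -7*104 = -728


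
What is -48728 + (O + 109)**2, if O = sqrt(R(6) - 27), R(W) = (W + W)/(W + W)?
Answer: -36873 + 218*I*sqrt(26) ≈ -36873.0 + 1111.6*I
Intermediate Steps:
R(W) = 1 (R(W) = (2*W)/((2*W)) = (2*W)*(1/(2*W)) = 1)
O = I*sqrt(26) (O = sqrt(1 - 27) = sqrt(-26) = I*sqrt(26) ≈ 5.099*I)
-48728 + (O + 109)**2 = -48728 + (I*sqrt(26) + 109)**2 = -48728 + (109 + I*sqrt(26))**2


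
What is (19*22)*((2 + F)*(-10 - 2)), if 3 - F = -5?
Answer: -50160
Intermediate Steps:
F = 8 (F = 3 - 1*(-5) = 3 + 5 = 8)
(19*22)*((2 + F)*(-10 - 2)) = (19*22)*((2 + 8)*(-10 - 2)) = 418*(10*(-12)) = 418*(-120) = -50160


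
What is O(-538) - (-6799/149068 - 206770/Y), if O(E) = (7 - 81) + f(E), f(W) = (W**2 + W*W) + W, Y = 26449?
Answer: 2279999517183943/3942699532 ≈ 5.7828e+5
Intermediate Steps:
f(W) = W + 2*W**2 (f(W) = (W**2 + W**2) + W = 2*W**2 + W = W + 2*W**2)
O(E) = -74 + E*(1 + 2*E) (O(E) = (7 - 81) + E*(1 + 2*E) = -74 + E*(1 + 2*E))
O(-538) - (-6799/149068 - 206770/Y) = (-74 - 538*(1 + 2*(-538))) - (-6799/149068 - 206770/26449) = (-74 - 538*(1 - 1076)) - (-6799*1/149068 - 206770*1/26449) = (-74 - 538*(-1075)) - (-6799/149068 - 206770/26449) = (-74 + 578350) - 1*(-31002617111/3942699532) = 578276 + 31002617111/3942699532 = 2279999517183943/3942699532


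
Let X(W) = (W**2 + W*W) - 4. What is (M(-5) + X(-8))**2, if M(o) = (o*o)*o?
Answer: 1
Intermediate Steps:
M(o) = o**3 (M(o) = o**2*o = o**3)
X(W) = -4 + 2*W**2 (X(W) = (W**2 + W**2) - 4 = 2*W**2 - 4 = -4 + 2*W**2)
(M(-5) + X(-8))**2 = ((-5)**3 + (-4 + 2*(-8)**2))**2 = (-125 + (-4 + 2*64))**2 = (-125 + (-4 + 128))**2 = (-125 + 124)**2 = (-1)**2 = 1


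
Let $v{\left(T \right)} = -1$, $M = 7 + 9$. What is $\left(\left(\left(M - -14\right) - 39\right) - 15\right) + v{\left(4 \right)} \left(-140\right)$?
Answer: $116$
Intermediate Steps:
$M = 16$
$\left(\left(\left(M - -14\right) - 39\right) - 15\right) + v{\left(4 \right)} \left(-140\right) = \left(\left(\left(16 - -14\right) - 39\right) - 15\right) - -140 = \left(\left(\left(16 + 14\right) - 39\right) - 15\right) + 140 = \left(\left(30 - 39\right) - 15\right) + 140 = \left(-9 - 15\right) + 140 = -24 + 140 = 116$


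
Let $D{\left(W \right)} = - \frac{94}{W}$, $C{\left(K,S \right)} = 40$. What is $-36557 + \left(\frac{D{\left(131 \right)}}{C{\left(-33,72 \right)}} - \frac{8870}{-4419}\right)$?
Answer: $- \frac{423225871753}{11577780} \approx -36555.0$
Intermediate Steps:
$-36557 + \left(\frac{D{\left(131 \right)}}{C{\left(-33,72 \right)}} - \frac{8870}{-4419}\right) = -36557 + \left(\frac{\left(-94\right) \frac{1}{131}}{40} - \frac{8870}{-4419}\right) = -36557 + \left(\left(-94\right) \frac{1}{131} \cdot \frac{1}{40} - - \frac{8870}{4419}\right) = -36557 + \left(\left(- \frac{94}{131}\right) \frac{1}{40} + \frac{8870}{4419}\right) = -36557 + \left(- \frac{47}{2620} + \frac{8870}{4419}\right) = -36557 + \frac{23031707}{11577780} = - \frac{423225871753}{11577780}$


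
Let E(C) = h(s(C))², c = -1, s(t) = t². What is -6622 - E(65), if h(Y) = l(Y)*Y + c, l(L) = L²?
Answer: -5688009062954875115998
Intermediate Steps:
h(Y) = -1 + Y³ (h(Y) = Y²*Y - 1 = Y³ - 1 = -1 + Y³)
E(C) = (-1 + C⁶)² (E(C) = (-1 + (C²)³)² = (-1 + C⁶)²)
-6622 - E(65) = -6622 - (-1 + 65⁶)² = -6622 - (-1 + 75418890625)² = -6622 - 1*75418890624² = -6622 - 1*5688009062954875109376 = -6622 - 5688009062954875109376 = -5688009062954875115998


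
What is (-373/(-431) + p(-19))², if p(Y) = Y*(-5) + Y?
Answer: 1097530641/185761 ≈ 5908.3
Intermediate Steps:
p(Y) = -4*Y (p(Y) = -5*Y + Y = -4*Y)
(-373/(-431) + p(-19))² = (-373/(-431) - 4*(-19))² = (-373*(-1/431) + 76)² = (373/431 + 76)² = (33129/431)² = 1097530641/185761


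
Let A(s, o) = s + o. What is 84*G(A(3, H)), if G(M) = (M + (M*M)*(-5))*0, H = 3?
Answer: 0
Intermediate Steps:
A(s, o) = o + s
G(M) = 0 (G(M) = (M + M**2*(-5))*0 = (M - 5*M**2)*0 = 0)
84*G(A(3, H)) = 84*0 = 0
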